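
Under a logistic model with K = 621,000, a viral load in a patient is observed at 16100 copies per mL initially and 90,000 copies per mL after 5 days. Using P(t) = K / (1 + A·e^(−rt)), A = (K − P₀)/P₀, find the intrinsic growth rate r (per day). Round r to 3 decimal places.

r ≈ 0.370 per day

A = (621000 − 16100)/16100 = 37.57143
90000 = 621000/(1 + 37.57143·e^(−r·5)) → e^(−5r) = (6.9 − 1)/37.57143 = 0.157034
r = −ln(0.157034)/5 = 1.85129/5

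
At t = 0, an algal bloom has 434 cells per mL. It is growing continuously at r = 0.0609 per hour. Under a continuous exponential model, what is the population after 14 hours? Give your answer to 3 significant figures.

P(14) = 434 · e^(0.0609·14) = 434 · e^(0.8526)
= 434 · 2.34574 ≈ 1018.05

≈ 1,020 cells per mL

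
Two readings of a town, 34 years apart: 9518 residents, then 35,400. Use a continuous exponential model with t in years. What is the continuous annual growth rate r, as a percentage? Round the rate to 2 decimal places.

r ≈ 3.86% per year

35400 = 9518 · e^(r·34)
e^(34r) = 35400/9518 = 3.71927
r = ln(3.71927) / 34 = 1.31353 / 34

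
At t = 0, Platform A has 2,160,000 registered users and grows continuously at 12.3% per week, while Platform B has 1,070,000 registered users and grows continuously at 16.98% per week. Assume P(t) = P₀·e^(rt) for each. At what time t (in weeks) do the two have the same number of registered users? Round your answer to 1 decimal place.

2160000·e^(0.123t) = 1070000·e^(0.1698t)
2160000/1070000 = e^((0.1698 − 0.123)t) → ln(2.01869) = 0.0468·t
t = 0.70245 / 0.0468

t ≈ 15.0 weeks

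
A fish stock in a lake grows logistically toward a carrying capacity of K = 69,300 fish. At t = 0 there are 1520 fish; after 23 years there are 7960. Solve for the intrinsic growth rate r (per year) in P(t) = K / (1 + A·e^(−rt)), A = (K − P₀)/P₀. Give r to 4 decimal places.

r ≈ 0.0763 per year

A = (69300 − 1520)/1520 = 44.59211
7960 = 69300/(1 + 44.59211·e^(−r·23)) → e^(−23r) = (8.70603 − 1)/44.59211 = 0.172812
r = −ln(0.172812)/23 = 1.75555/23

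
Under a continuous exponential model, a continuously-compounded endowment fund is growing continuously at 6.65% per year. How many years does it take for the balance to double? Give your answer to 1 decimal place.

doubling time ≈ 10.4 years

doubling time = ln(2) / |r| = 0.69315 / 0.0665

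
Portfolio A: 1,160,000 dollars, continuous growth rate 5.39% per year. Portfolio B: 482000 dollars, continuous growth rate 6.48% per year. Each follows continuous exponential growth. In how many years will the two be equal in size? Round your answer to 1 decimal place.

1160000·e^(0.0539t) = 482000·e^(0.0648t)
1160000/482000 = e^((0.0648 − 0.0539)t) → ln(2.40664) = 0.0109·t
t = 0.87823 / 0.0109

t ≈ 80.6 years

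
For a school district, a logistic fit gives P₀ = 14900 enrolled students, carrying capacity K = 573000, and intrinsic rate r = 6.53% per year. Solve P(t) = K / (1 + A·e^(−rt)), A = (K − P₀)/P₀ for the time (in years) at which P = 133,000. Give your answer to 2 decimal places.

A = (573000 − 14900)/14900 = 37.45638
133000 = 573000/(1 + 37.45638·e^(−0.0653t)) → 1 + 37.45638·e^(−0.0653t) = 4.30827
e^(−0.0653t) = 0.088323 → t = ln(11.32204)/0.0653 = 2.42675/0.0653

t ≈ 37.16 years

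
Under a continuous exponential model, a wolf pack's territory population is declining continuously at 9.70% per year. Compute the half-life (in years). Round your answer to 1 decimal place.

half-life ≈ 7.1 years

half-life = ln(2) / |r| = 0.69315 / 0.097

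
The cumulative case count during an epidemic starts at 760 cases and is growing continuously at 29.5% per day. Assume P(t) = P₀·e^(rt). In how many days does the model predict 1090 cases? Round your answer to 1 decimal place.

1090 = 760 · e^(0.295·t)
t = ln(1090/760) / 0.295 = ln(1.43421) / 0.295 = 0.36061 / 0.295

t ≈ 1.2 days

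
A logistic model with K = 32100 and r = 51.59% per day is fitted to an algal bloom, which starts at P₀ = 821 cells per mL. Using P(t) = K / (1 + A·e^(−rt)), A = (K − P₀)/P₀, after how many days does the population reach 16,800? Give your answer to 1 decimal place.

A = (32100 − 821)/821 = 38.09866
16800 = 32100/(1 + 38.09866·e^(−0.5159t)) → 1 + 38.09866·e^(−0.5159t) = 1.91071
e^(−0.5159t) = 0.023904 → t = ln(41.83382)/0.5159 = 3.73371/0.5159

t ≈ 7.2 days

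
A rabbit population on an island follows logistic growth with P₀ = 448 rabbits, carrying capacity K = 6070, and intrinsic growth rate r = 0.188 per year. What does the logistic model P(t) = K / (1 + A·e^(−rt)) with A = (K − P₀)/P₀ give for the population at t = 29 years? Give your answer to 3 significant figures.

≈ 5,760 rabbits

A = (6070 − 448)/448 = 12.54911
P(29) = 6070 / (1 + 12.54911·e^(−0.188·29)) = 6070 / (1 + 12.54911·0.004288)
= 6070 / 1.05381 ≈ 5760.07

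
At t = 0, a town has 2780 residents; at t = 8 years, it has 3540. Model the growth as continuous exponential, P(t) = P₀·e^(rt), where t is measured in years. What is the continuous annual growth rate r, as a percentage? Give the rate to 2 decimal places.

r ≈ 3.02% per year

3540 = 2780 · e^(r·8)
e^(8r) = 3540/2780 = 1.27338
r = ln(1.27338) / 8 = 0.24168 / 8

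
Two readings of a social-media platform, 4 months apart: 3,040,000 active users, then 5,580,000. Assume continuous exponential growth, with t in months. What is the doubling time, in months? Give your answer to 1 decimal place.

r = ln(5580000/3040000) / 4 = ln(1.83553) / 4 ≈ 0.151833 per month
doubling time = ln 2 / |r| = 0.69315 / 0.151833

doubling time ≈ 4.6 months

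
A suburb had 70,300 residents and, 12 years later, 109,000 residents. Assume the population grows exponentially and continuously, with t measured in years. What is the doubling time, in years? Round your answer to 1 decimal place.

r = ln(109000/70300) / 12 = ln(1.5505) / 12 ≈ 0.036548 per year
doubling time = ln 2 / |r| = 0.69315 / 0.036548

doubling time ≈ 19.0 years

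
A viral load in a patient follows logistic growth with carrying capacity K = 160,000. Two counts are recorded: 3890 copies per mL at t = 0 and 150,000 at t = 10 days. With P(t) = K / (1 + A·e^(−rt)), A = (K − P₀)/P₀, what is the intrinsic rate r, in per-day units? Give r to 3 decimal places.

r ≈ 0.640 per day

A = (160000 − 3890)/3890 = 40.13111
150000 = 160000/(1 + 40.13111·e^(−r·10)) → e^(−10r) = (1.06667 − 1)/40.13111 = 0.001661
r = −ln(0.001661)/10 = 6.4002/10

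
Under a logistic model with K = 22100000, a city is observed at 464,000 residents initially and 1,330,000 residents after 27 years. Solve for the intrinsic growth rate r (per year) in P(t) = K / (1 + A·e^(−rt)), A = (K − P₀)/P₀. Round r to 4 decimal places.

r ≈ 0.0405 per year

A = (22100000 − 464000)/464000 = 46.62931
1330000 = 22100000/(1 + 46.62931·e^(−r·27)) → e^(−27r) = (16.61654 − 1)/46.62931 = 0.334908
r = −ln(0.334908)/27 = 1.0939/27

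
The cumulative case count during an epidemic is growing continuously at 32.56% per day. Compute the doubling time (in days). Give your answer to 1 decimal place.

doubling time ≈ 2.1 days

doubling time = ln(2) / |r| = 0.69315 / 0.3256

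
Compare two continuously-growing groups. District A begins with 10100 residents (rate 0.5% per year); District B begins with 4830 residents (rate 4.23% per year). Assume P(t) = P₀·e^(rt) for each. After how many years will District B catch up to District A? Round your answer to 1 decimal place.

10100·e^(0.005t) = 4830·e^(0.0423t)
10100/4830 = e^((0.0423 − 0.005)t) → ln(2.0911) = 0.0373·t
t = 0.73769 / 0.0373

t ≈ 19.8 years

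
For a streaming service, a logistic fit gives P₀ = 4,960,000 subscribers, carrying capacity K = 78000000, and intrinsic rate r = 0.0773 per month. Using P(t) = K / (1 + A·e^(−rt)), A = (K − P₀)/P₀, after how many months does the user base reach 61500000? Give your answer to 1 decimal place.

A = (78000000 − 4960000)/4960000 = 14.72581
61500000 = 78000000/(1 + 14.72581·e^(−0.0773t)) → 1 + 14.72581·e^(−0.0773t) = 1.26829
e^(−0.0773t) = 0.018219 → t = ln(54.8871)/0.0773 = 4.00528/0.0773

t ≈ 51.8 months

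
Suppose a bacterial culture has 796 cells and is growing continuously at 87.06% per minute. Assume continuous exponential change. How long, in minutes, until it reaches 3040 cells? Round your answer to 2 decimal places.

t ≈ 1.54 minutes

3040 = 796 · e^(0.8706·t)
t = ln(3040/796) / 0.8706 = ln(3.8191) / 0.8706 = 1.34001 / 0.8706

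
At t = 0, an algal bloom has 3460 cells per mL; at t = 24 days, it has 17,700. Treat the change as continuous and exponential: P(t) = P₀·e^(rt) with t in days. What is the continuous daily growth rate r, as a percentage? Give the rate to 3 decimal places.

r ≈ 6.801% per day

17700 = 3460 · e^(r·24)
e^(24r) = 17700/3460 = 5.11561
r = ln(5.11561) / 24 = 1.6323 / 24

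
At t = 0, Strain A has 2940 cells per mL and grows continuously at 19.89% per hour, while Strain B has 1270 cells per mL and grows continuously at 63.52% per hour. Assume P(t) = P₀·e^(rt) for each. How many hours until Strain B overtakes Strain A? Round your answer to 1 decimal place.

t ≈ 1.9 hours

2940·e^(0.1989t) = 1270·e^(0.6352t)
2940/1270 = e^((0.6352 − 0.1989)t) → ln(2.31496) = 0.4363·t
t = 0.83939 / 0.4363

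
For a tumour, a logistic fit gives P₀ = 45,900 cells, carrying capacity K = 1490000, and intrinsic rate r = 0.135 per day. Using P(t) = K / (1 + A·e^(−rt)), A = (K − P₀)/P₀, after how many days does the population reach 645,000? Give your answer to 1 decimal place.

A = (1490000 − 45900)/45900 = 31.46187
645000 = 1490000/(1 + 31.46187·e^(−0.135t)) → 1 + 31.46187·e^(−0.135t) = 2.31008
e^(−0.135t) = 0.04164 → t = ln(24.01528)/0.135 = 3.17869/0.135

t ≈ 23.5 days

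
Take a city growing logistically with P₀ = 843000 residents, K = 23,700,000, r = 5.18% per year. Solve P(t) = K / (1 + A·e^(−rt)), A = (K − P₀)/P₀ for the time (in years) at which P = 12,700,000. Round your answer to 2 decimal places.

A = (23700000 − 843000)/843000 = 27.11388
12700000 = 23700000/(1 + 27.11388·e^(−0.0518t)) → 1 + 27.11388·e^(−0.0518t) = 1.86614
e^(−0.0518t) = 0.031945 → t = ln(31.30421)/0.0518 = 3.44375/0.0518

t ≈ 66.48 years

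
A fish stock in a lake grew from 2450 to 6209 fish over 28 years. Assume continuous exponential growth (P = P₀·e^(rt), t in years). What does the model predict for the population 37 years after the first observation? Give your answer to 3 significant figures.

r = ln(6209/2450) / 28 ≈ 0.033211 per year
P(37) = 2450 · e^(0.033211·37) = 2450 · 3.41717 ≈ 8372.06

≈ 8,370 fish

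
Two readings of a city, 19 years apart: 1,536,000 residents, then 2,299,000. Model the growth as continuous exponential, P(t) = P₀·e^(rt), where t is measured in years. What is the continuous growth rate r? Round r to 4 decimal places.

2299000 = 1536000 · e^(r·19)
e^(19r) = 2299000/1536000 = 1.49674
r = ln(1.49674) / 19 = 0.40329 / 19

r ≈ 0.0212 per year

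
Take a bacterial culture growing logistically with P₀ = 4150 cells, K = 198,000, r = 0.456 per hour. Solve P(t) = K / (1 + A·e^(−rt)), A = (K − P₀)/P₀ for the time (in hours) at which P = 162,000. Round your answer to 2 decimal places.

A = (198000 − 4150)/4150 = 46.71084
162000 = 198000/(1 + 46.71084·e^(−0.456t)) → 1 + 46.71084·e^(−0.456t) = 1.22222
e^(−0.456t) = 0.004757 → t = ln(210.1988)/0.456 = 5.34805/0.456

t ≈ 11.73 hours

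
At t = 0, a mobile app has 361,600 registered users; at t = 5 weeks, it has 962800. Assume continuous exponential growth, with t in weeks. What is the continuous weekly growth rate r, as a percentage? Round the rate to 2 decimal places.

962800 = 361600 · e^(r·5)
e^(5r) = 962800/361600 = 2.66261
r = ln(2.66261) / 5 = 0.97931 / 5

r ≈ 19.59% per week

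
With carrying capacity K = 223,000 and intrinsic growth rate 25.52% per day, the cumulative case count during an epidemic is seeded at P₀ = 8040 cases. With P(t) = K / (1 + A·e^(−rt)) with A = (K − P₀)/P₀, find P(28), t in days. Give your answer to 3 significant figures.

A = (223000 − 8040)/8040 = 26.73632
P(28) = 223000 / (1 + 26.73632·e^(−0.2552·28)) = 223000 / (1 + 26.73632·0.000788)
= 223000 / 1.02108 ≈ 218396.87

≈ 218,000 cases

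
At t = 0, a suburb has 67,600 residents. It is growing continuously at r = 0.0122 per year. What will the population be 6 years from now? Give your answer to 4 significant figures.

≈ 72,730 residents

P(6) = 67600 · e^(0.0122·6) = 67600 · e^(0.0732)
= 67600 · 1.07595 ≈ 72733.93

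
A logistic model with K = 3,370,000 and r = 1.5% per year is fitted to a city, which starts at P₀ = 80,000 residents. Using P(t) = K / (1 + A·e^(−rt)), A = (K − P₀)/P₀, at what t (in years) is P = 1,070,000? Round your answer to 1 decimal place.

t ≈ 196.8 years

A = (3370000 − 80000)/80000 = 41.125
1070000 = 3370000/(1 + 41.125·e^(−0.015t)) → 1 + 41.125·e^(−0.015t) = 3.14953
e^(−0.015t) = 0.052268 → t = ln(19.13207)/0.015 = 2.95137/0.015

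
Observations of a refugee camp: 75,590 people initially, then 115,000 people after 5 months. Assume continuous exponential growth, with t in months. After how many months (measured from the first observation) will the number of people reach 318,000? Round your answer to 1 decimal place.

t ≈ 17.1 months

r = ln(115000/75590) / 5 ≈ 0.083922 per month
t = ln(318000/75590) / r = 1.43673 / 0.083922 ≈ 17.12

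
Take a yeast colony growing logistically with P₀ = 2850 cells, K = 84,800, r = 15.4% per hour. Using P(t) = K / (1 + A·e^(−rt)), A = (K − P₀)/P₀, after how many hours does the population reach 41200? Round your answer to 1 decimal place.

t ≈ 21.4 hours

A = (84800 − 2850)/2850 = 28.75439
41200 = 84800/(1 + 28.75439·e^(−0.154t)) → 1 + 28.75439·e^(−0.154t) = 2.05825
e^(−0.154t) = 0.036803 → t = ln(27.17158)/0.154 = 3.30217/0.154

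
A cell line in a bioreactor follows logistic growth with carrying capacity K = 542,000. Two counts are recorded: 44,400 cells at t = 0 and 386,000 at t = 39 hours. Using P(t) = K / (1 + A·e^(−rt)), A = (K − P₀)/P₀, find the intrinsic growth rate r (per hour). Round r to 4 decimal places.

r ≈ 0.0852 per hour

A = (542000 − 44400)/44400 = 11.20721
386000 = 542000/(1 + 11.20721·e^(−r·39)) → e^(−39r) = (1.40415 − 1)/11.20721 = 0.036061
r = −ln(0.036061)/39 = 3.32254/39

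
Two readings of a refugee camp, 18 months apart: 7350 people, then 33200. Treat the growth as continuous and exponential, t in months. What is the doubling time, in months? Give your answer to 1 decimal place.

r = ln(33200/7350) / 18 = ln(4.51701) / 18 ≈ 0.083769 per month
doubling time = ln 2 / |r| = 0.69315 / 0.083769

doubling time ≈ 8.3 months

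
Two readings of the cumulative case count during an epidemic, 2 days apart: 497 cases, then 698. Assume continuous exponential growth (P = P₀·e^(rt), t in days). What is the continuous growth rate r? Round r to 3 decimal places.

r ≈ 0.170 per day

698 = 497 · e^(r·2)
e^(2r) = 698/497 = 1.40443
r = ln(1.40443) / 2 = 0.33963 / 2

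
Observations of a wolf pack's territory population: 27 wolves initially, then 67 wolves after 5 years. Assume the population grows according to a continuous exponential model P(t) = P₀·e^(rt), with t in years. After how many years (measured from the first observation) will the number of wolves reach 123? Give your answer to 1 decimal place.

t ≈ 8.3 years

r = ln(67/27) / 5 ≈ 0.181771 per year
t = ln(123/27) / r = 1.51635 / 0.181771 ≈ 8.342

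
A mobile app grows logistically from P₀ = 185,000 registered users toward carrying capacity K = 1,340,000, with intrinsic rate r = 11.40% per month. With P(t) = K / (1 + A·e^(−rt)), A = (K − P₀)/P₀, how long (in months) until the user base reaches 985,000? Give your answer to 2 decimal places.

A = (1340000 − 185000)/185000 = 6.24324
985000 = 1340000/(1 + 6.24324·e^(−0.114t)) → 1 + 6.24324·e^(−0.114t) = 1.36041
e^(−0.114t) = 0.057727 → t = ln(17.3228)/0.114 = 2.85202/0.114

t ≈ 25.02 months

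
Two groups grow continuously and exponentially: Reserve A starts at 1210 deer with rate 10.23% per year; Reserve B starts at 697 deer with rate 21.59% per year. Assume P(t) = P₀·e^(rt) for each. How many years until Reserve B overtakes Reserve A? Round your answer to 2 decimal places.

t ≈ 4.86 years

1210·e^(0.1023t) = 697·e^(0.2159t)
1210/697 = e^((0.2159 − 0.1023)t) → ln(1.73601) = 0.1136·t
t = 0.55159 / 0.1136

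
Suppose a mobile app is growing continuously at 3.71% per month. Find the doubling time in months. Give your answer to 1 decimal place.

doubling time = ln(2) / |r| = 0.69315 / 0.0371

doubling time ≈ 18.7 months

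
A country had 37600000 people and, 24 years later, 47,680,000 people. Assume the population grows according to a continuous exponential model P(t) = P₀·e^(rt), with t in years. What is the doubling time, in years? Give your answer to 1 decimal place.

doubling time ≈ 70.0 years

r = ln(47680000/37600000) / 24 = ln(1.26809) / 24 ≈ 0.009896 per year
doubling time = ln 2 / |r| = 0.69315 / 0.009896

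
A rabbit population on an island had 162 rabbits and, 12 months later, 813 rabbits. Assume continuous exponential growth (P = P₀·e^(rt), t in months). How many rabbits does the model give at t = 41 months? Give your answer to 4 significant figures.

r = ln(813/162) / 12 ≈ 0.134428 per month
P(41) = 162 · e^(0.134428·41) = 162 · 247.53298 ≈ 40100.34

≈ 40,100 rabbits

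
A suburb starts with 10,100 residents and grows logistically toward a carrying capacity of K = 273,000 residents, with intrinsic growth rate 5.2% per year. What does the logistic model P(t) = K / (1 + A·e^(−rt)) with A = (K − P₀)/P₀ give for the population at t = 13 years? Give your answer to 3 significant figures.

≈ 19,200 residents

A = (273000 − 10100)/10100 = 26.0297
P(13) = 273000 / (1 + 26.0297·e^(−0.052·13)) = 273000 / (1 + 26.0297·0.508648)
= 273000 / 14.23994 ≈ 19171.42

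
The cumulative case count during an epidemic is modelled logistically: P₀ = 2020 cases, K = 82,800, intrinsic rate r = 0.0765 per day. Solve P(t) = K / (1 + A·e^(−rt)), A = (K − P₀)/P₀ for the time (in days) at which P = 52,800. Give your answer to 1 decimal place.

A = (82800 − 2020)/2020 = 39.9901
52800 = 82800/(1 + 39.9901·e^(−0.0765t)) → 1 + 39.9901·e^(−0.0765t) = 1.56818
e^(−0.0765t) = 0.014208 → t = ln(70.38257)/0.0765 = 4.25395/0.0765

t ≈ 55.6 days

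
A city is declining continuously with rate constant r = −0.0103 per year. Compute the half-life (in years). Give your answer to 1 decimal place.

half-life = ln(2) / |r| = 0.69315 / 0.0103

half-life ≈ 67.3 years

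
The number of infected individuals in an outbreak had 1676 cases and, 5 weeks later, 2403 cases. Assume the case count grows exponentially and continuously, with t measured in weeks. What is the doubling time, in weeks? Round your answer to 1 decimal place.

r = ln(2403/1676) / 5 = ln(1.43377) / 5 ≈ 0.072062 per week
doubling time = ln 2 / |r| = 0.69315 / 0.072062

doubling time ≈ 9.6 weeks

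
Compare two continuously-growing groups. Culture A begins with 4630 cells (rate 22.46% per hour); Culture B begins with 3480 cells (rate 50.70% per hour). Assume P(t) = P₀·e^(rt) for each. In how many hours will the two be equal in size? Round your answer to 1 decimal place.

4630·e^(0.2246t) = 3480·e^(0.507t)
4630/3480 = e^((0.507 − 0.2246)t) → ln(1.33046) = 0.2824·t
t = 0.28552 / 0.2824

t ≈ 1.0 hours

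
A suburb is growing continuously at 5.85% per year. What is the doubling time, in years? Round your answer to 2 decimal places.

doubling time = ln(2) / |r| = 0.69315 / 0.0585

doubling time ≈ 11.85 years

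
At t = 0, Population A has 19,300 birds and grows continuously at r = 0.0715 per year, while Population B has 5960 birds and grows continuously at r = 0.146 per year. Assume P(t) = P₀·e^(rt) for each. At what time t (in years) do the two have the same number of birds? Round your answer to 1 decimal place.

19300·e^(0.0715t) = 5960·e^(0.146t)
19300/5960 = e^((0.146 − 0.0715)t) → ln(3.23826) = 0.0745·t
t = 1.17503 / 0.0745

t ≈ 15.8 years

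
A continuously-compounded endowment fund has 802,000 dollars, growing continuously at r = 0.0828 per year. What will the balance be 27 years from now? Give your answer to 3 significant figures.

P(27) = 802000 · e^(0.0828·27) = 802000 · e^(2.2356)
= 802000 · 9.35209 ≈ 7500377.32

≈ 7,500,000 dollars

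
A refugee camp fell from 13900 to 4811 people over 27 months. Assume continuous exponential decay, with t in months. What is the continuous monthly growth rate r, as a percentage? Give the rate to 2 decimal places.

r ≈ -3.93% per month

4811 = 13900 · e^(r·27)
e^(27r) = 4811/13900 = 0.34612
r = ln(0.34612) / 27 = -1.06098 / 27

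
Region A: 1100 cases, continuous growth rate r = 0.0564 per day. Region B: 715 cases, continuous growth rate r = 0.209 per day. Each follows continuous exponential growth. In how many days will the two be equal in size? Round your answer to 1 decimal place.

1100·e^(0.0564t) = 715·e^(0.209t)
1100/715 = e^((0.209 − 0.0564)t) → ln(1.53846) = 0.1526·t
t = 0.43078 / 0.1526

t ≈ 2.8 days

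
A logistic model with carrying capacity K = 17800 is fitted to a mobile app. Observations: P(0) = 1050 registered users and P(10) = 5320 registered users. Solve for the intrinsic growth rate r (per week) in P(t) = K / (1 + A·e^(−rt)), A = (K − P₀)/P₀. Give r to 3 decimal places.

A = (17800 − 1050)/1050 = 15.95238
5320 = 17800/(1 + 15.95238·e^(−r·10)) → e^(−10r) = (3.34586 − 1)/15.95238 = 0.147054
r = −ln(0.147054)/10 = 1.91695/10

r ≈ 0.192 per week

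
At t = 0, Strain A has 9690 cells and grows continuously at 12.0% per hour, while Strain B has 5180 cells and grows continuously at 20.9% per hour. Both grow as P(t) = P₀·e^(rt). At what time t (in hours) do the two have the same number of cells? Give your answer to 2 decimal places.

9690·e^(0.12t) = 5180·e^(0.209t)
9690/5180 = e^((0.209 − 0.12)t) → ln(1.87066) = 0.089·t
t = 0.62629 / 0.089

t ≈ 7.04 hours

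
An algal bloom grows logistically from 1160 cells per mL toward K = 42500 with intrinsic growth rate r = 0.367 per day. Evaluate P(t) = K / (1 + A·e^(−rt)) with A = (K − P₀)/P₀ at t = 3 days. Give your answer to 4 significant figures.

≈ 3,307 cells per mL

A = (42500 − 1160)/1160 = 35.63793
P(3) = 42500 / (1 + 35.63793·e^(−0.367·3)) = 42500 / (1 + 35.63793·0.332538)
= 42500 / 12.85098 ≈ 3307.14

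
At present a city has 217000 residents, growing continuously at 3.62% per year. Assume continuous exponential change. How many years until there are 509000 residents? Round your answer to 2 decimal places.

t ≈ 23.55 years

509000 = 217000 · e^(0.0362·t)
t = ln(509000/217000) / 0.0362 = ln(2.34562) / 0.0362 = 0.85255 / 0.0362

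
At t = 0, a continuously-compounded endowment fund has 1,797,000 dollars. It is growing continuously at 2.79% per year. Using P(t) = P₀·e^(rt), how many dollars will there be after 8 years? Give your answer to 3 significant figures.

≈ 2,250,000 dollars

P(8) = 1797000 · e^(0.0279·8) = 1797000 · e^(0.2232)
= 1797000 · 1.25007 ≈ 2246376.8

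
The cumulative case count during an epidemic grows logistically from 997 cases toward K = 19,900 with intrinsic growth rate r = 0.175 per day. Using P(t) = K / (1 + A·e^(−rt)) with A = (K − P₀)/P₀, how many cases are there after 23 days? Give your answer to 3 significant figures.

A = (19900 − 997)/997 = 18.95988
P(23) = 19900 / (1 + 18.95988·e^(−0.175·23)) = 19900 / (1 + 18.95988·0.017863)
= 19900 / 1.33869 ≈ 14865.3

≈ 14,900 cases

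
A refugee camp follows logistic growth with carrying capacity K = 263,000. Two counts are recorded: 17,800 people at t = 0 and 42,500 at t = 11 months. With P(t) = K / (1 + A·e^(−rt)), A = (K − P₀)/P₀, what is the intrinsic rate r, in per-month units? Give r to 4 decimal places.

r ≈ 0.0888 per month

A = (263000 − 17800)/17800 = 13.77528
42500 = 263000/(1 + 13.77528·e^(−r·11)) → e^(−11r) = (6.18824 − 1)/13.77528 = 0.376634
r = −ln(0.376634)/11 = 0.97648/11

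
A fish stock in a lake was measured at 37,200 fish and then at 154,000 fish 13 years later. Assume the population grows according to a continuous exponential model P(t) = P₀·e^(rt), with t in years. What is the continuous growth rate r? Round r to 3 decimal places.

154000 = 37200 · e^(r·13)
e^(13r) = 154000/37200 = 4.13978
r = ln(4.13978) / 13 = 1.42064 / 13

r ≈ 0.109 per year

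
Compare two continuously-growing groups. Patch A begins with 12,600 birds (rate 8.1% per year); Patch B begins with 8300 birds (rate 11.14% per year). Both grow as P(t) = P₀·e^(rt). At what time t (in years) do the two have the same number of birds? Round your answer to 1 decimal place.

12600·e^(0.081t) = 8300·e^(0.1114t)
12600/8300 = e^((0.1114 − 0.081)t) → ln(1.51807) = 0.0304·t
t = 0.41744 / 0.0304

t ≈ 13.7 years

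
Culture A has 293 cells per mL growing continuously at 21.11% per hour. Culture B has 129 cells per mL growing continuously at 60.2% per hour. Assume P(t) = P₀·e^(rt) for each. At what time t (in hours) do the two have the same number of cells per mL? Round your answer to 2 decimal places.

293·e^(0.2111t) = 129·e^(0.602t)
293/129 = e^((0.602 − 0.2111)t) → ln(2.27132) = 0.3909·t
t = 0.82036 / 0.3909

t ≈ 2.10 hours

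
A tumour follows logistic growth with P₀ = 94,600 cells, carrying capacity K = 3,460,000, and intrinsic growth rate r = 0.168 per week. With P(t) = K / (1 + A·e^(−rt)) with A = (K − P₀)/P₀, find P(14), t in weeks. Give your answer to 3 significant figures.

A = (3460000 − 94600)/94600 = 35.57505
P(14) = 3460000 / (1 + 35.57505·e^(−0.168·14)) = 3460000 / (1 + 35.57505·0.095179)
= 3460000 / 4.38598 ≈ 788876.52

≈ 789,000 cells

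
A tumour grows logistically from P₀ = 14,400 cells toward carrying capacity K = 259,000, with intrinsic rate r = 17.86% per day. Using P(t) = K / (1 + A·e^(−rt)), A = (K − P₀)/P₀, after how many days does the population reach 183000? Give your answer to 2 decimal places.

t ≈ 20.78 days

A = (259000 − 14400)/14400 = 16.98611
183000 = 259000/(1 + 16.98611·e^(−0.1786t)) → 1 + 16.98611·e^(−0.1786t) = 1.4153
e^(−0.1786t) = 0.024449 → t = ln(40.90077)/0.1786 = 3.71115/0.1786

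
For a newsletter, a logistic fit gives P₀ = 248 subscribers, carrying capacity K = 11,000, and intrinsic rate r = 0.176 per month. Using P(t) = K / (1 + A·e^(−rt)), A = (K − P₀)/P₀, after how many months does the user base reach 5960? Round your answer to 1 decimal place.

A = (11000 − 248)/248 = 43.35484
5960 = 11000/(1 + 43.35484·e^(−0.176t)) → 1 + 43.35484·e^(−0.176t) = 1.84564
e^(−0.176t) = 0.019505 → t = ln(51.26882)/0.176 = 3.93708/0.176

t ≈ 22.4 months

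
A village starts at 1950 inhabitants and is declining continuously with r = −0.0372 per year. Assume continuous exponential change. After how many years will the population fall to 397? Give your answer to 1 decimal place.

397 = 1950 · e^(-0.0372·t)
t = ln(397/1950) / -0.0372 = ln(0.20359) / -0.0372 = -1.59165 / -0.0372

t ≈ 42.8 years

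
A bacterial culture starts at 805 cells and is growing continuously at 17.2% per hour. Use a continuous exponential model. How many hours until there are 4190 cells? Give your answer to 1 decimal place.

t ≈ 9.6 hours

4190 = 805 · e^(0.172·t)
t = ln(4190/805) / 0.172 = ln(5.20497) / 0.172 = 1.64961 / 0.172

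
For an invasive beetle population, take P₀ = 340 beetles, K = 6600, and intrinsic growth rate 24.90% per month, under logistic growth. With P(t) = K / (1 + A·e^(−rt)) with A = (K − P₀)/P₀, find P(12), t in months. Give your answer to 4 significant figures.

≈ 3,424 beetles

A = (6600 − 340)/340 = 18.41176
P(12) = 6600 / (1 + 18.41176·e^(−0.249·12)) = 6600 / (1 + 18.41176·0.050388)
= 6600 / 1.92773 ≈ 3423.71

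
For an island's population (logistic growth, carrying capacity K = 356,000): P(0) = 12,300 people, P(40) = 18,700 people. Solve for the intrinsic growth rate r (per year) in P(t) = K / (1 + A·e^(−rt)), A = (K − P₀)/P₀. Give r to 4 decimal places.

r ≈ 0.0109 per year

A = (356000 − 12300)/12300 = 27.94309
18700 = 356000/(1 + 27.94309·e^(−r·40)) → e^(−40r) = (19.03743 − 1)/27.94309 = 0.645506
r = −ln(0.645506)/40 = 0.43772/40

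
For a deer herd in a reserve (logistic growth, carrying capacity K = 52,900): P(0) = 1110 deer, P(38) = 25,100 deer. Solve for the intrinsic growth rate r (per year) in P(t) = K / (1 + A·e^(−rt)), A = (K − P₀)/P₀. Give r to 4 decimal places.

r ≈ 0.0984 per year

A = (52900 − 1110)/1110 = 46.65766
25100 = 52900/(1 + 46.65766·e^(−r·38)) → e^(−38r) = (2.10757 − 1)/46.65766 = 0.023738
r = −ln(0.023738)/38 = 3.74067/38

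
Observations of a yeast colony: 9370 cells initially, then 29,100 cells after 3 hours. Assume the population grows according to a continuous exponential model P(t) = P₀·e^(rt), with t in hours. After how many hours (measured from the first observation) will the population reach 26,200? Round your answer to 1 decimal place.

t ≈ 2.7 hours

r = ln(29100/9370) / 3 ≈ 0.377742 per hour
t = ln(26200/9370) / r = 1.02825 / 0.377742 ≈ 2.722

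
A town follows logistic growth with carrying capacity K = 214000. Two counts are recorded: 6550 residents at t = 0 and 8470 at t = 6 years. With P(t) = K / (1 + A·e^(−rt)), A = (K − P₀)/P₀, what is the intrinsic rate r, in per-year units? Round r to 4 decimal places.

A = (214000 − 6550)/6550 = 31.67176
8470 = 214000/(1 + 31.67176·e^(−r·6)) → e^(−6r) = (25.26564 − 1)/31.67176 = 0.76616
r = −ln(0.76616)/6 = 0.26636/6

r ≈ 0.0444 per year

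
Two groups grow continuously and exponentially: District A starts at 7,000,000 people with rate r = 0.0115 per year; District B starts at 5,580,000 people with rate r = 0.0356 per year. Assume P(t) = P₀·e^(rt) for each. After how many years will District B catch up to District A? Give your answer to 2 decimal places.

t ≈ 9.41 years

7000000·e^(0.0115t) = 5580000·e^(0.0356t)
7000000/5580000 = e^((0.0356 − 0.0115)t) → ln(1.25448) = 0.0241·t
t = 0.22672 / 0.0241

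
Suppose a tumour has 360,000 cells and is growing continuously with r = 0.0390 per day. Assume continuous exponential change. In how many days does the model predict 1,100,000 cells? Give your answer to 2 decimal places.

t ≈ 28.64 days

1100000 = 360000 · e^(0.039·t)
t = ln(1100000/360000) / 0.039 = ln(3.05556) / 0.039 = 1.11696 / 0.039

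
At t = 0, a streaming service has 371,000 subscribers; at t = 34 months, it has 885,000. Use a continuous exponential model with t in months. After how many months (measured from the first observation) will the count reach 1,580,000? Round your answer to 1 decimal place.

r = ln(885000/371000) / 34 ≈ 0.02557 per month
t = ln(1580000/371000) / r = 1.44898 / 0.02557 ≈ 56.667

t ≈ 56.7 months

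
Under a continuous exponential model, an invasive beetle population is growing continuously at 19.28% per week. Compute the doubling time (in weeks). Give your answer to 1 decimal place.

doubling time ≈ 3.6 weeks

doubling time = ln(2) / |r| = 0.69315 / 0.1928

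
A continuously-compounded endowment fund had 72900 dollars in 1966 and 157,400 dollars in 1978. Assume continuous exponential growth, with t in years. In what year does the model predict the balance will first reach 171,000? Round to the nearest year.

year 1979

r = ln(157400/72900) / 12 = 0.7697/12 ≈ 0.064142 per year
t = ln(171000/72900) / r = 0.85257/0.064142 ≈ 13.29 years after 1966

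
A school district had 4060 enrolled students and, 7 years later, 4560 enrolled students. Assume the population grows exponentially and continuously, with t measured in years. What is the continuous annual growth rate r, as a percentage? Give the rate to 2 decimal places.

r ≈ 1.66% per year

4560 = 4060 · e^(r·7)
e^(7r) = 4560/4060 = 1.12315
r = ln(1.12315) / 7 = 0.11614 / 7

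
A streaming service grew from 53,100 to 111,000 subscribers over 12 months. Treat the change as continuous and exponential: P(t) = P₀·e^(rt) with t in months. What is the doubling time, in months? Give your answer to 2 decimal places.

r = ln(111000/53100) / 12 = ln(2.0904) / 12 ≈ 0.061446 per month
doubling time = ln 2 / |r| = 0.69315 / 0.061446

doubling time ≈ 11.28 months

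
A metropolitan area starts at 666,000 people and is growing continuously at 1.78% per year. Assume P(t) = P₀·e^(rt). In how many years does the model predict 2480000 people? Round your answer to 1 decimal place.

t ≈ 73.9 years

2480000 = 666000 · e^(0.0178·t)
t = ln(2480000/666000) / 0.0178 = ln(3.72372) / 0.0178 = 1.31472 / 0.0178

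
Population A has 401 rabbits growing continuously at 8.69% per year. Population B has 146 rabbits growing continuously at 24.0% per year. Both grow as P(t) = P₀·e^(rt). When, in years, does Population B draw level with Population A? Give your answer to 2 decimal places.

401·e^(0.0869t) = 146·e^(0.24t)
401/146 = e^((0.24 − 0.0869)t) → ln(2.74658) = 0.1531·t
t = 1.01035 / 0.1531

t ≈ 6.60 years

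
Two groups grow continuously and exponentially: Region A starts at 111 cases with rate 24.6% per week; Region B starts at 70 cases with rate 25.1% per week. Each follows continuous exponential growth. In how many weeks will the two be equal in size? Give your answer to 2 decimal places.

111·e^(0.246t) = 70·e^(0.251t)
111/70 = e^((0.251 − 0.246)t) → ln(1.58571) = 0.005·t
t = 0.46103 / 0.005

t ≈ 92.21 weeks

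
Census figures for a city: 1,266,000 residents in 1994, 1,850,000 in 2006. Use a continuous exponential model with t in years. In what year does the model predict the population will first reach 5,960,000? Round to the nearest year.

year 2043

r = ln(1850000/1266000) / 12 = 0.37932/12 ≈ 0.03161 per year
t = ln(5960000/1266000) / r = 1.54921/0.03161 ≈ 49.01 years after 1994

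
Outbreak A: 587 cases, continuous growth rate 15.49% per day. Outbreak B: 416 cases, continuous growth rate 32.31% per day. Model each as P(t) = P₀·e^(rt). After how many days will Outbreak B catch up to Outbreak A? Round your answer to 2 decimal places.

t ≈ 2.05 days

587·e^(0.1549t) = 416·e^(0.3231t)
587/416 = e^((0.3231 − 0.1549)t) → ln(1.41106) = 0.1682·t
t = 0.34434 / 0.1682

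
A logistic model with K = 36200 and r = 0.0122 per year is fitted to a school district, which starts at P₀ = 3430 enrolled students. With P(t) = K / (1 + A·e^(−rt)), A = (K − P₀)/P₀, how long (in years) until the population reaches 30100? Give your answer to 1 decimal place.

A = (36200 − 3430)/3430 = 9.55394
30100 = 36200/(1 + 9.55394·e^(−0.0122t)) → 1 + 9.55394·e^(−0.0122t) = 1.20266
e^(−0.0122t) = 0.021212 → t = ln(47.14319)/0.0122 = 3.85319/0.0122

t ≈ 315.8 years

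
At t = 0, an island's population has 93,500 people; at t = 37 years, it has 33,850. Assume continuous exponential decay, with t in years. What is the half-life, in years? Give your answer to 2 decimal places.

half-life ≈ 25.24 years

r = ln(33850/93500) / 37 = ln(0.36203) / 37 ≈ -0.02746 per year
half-life = ln 2 / |r| = 0.69315 / 0.02746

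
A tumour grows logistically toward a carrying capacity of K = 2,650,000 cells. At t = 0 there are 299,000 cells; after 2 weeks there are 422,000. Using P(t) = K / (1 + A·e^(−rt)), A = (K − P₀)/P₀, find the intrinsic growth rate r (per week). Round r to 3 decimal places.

A = (2650000 − 299000)/299000 = 7.86288
422000 = 2650000/(1 + 7.86288·e^(−r·2)) → e^(−2r) = (6.27962 − 1)/7.86288 = 0.671462
r = −ln(0.671462)/2 = 0.3983/2

r ≈ 0.199 per week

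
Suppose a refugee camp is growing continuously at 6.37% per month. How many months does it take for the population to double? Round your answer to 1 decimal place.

doubling time ≈ 10.9 months

doubling time = ln(2) / |r| = 0.69315 / 0.0637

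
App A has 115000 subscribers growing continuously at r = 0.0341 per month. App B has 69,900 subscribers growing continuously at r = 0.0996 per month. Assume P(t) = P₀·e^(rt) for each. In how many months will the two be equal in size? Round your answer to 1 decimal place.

115000·e^(0.0341t) = 69900·e^(0.0996t)
115000/69900 = e^((0.0996 − 0.0341)t) → ln(1.64521) = 0.0655·t
t = 0.49787 / 0.0655

t ≈ 7.6 months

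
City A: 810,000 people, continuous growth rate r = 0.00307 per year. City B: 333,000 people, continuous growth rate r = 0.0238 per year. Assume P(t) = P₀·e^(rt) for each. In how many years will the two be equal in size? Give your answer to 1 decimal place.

t ≈ 42.9 years

810000·e^(0.00307t) = 333000·e^(0.0238t)
810000/333000 = e^((0.0238 − 0.00307)t) → ln(2.43243) = 0.02073·t
t = 0.88889 / 0.02073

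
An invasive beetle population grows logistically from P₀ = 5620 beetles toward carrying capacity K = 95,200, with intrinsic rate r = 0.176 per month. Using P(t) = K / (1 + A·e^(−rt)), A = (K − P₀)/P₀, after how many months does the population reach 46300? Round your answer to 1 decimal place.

A = (95200 − 5620)/5620 = 15.9395
46300 = 95200/(1 + 15.9395·e^(−0.176t)) → 1 + 15.9395·e^(−0.176t) = 2.05616
e^(−0.176t) = 0.06626 → t = ln(15.092)/0.176 = 2.71416/0.176

t ≈ 15.4 months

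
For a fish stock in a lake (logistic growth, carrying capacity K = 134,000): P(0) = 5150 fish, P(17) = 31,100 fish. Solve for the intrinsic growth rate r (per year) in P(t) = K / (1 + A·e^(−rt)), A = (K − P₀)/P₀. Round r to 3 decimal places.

r ≈ 0.119 per year

A = (134000 − 5150)/5150 = 25.01942
31100 = 134000/(1 + 25.01942·e^(−r·17)) → e^(−17r) = (4.30868 − 1)/25.01942 = 0.132245
r = −ln(0.132245)/17 = 2.0231/17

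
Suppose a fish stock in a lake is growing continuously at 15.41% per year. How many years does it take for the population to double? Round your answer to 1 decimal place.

doubling time = ln(2) / |r| = 0.69315 / 0.1541

doubling time ≈ 4.5 years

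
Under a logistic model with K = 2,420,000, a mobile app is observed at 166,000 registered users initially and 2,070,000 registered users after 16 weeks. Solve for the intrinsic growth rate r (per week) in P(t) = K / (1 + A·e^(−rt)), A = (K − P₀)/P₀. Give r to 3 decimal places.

r ≈ 0.274 per week

A = (2420000 − 166000)/166000 = 13.57831
2070000 = 2420000/(1 + 13.57831·e^(−r·16)) → e^(−16r) = (1.16908 − 1)/13.57831 = 0.012452
r = −ln(0.012452)/16 = 4.38584/16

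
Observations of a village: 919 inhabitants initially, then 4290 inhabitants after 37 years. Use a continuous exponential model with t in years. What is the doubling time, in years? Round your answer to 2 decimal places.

doubling time ≈ 16.65 years

r = ln(4290/919) / 37 = ln(4.66812) / 37 ≈ 0.041642 per year
doubling time = ln 2 / |r| = 0.69315 / 0.041642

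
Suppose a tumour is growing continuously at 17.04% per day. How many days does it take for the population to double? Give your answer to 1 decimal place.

doubling time = ln(2) / |r| = 0.69315 / 0.1704

doubling time ≈ 4.1 days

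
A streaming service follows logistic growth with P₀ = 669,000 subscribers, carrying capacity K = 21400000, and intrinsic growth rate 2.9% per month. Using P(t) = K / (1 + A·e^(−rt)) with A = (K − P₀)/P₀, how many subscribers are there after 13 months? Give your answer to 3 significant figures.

≈ 962,000 subscribers

A = (21400000 − 669000)/669000 = 30.98804
P(13) = 21400000 / (1 + 30.98804·e^(−0.029·13)) = 21400000 / (1 + 30.98804·0.685916)
= 21400000 / 22.2552 ≈ 961573.2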